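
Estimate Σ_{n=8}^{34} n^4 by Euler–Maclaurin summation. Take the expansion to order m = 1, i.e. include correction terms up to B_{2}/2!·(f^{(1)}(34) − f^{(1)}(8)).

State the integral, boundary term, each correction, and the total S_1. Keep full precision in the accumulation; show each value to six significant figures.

S_1 ≈ 9.76368e+06

∫_8^34 x^4 dx evaluates to 9.08053e+06.
½[f(8) + f(34)] = ½[4096.00 + 1.33634e+06] = 670216.
Running total after boundary: 9.75075e+06.
k=1: B_{2}/(2)! × [f^{(1)}(34) − f^{(1)}(8)] = 1/12 × (157216 − 2048.00) = 12930.7.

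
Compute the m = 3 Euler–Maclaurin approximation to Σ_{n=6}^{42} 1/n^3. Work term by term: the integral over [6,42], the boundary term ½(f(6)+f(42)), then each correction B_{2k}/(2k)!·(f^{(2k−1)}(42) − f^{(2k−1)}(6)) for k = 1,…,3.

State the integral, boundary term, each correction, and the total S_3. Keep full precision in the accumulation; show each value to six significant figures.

Integral: ∫_6^42 1/x^3 dx = 0.0136054.
Endpoint term: (f(6) + f(42))/2 = (0.00462963 + 1.34975e-05)/2 = 0.00232156.
Integral + boundary = 0.0159270.
Order-1 term: 1/12 · (-9.64104e-07 − (-0.00231481)) = 0.000192821.
Partial sum through k=1: 0.0161198.
Order-2 term: −1/720 · (-1.09309e-08 − (-0.00128601)) = -1.78611e-06.
Partial sum through k=2: 0.0161180.
Order-3 term: 1/30240 · (-2.60259e-10 − (-0.00150034)) = 4.96145e-08.

S_3 ≈ 0.0161181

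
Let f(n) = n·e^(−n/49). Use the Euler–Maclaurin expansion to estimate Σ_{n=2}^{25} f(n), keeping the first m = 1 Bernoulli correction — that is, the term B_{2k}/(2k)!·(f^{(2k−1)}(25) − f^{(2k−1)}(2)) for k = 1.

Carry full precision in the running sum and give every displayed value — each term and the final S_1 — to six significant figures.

The integral term ∫_2^25 x·e^(−x/49) dx = 222.101.
½[f(2) + f(25)] = ½[1.92001 + 15.0093] = 8.46467.
Integral + boundary = 230.566.
k=1: B_{2}/(2)! × [f^{(1)}(25) − f^{(1)}(2)] = 1/12 × (0.294060 − 0.920822) = -0.0522301.

S_1 ≈ 230.513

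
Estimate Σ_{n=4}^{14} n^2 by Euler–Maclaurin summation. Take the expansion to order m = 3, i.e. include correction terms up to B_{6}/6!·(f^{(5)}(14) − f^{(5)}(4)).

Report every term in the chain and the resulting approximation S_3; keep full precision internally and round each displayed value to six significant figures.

The integral term ∫_4^14 x^2 dx = 893.333.
Boundary: ½(f(4) + f(14)) = ½(16.0000 + 196.000) = 106.000.
Running total after boundary: 999.333.
k=1: B_{2}/(2)! × [f^{(1)}(14) − f^{(1)}(4)] = 1/12 × (28.0000 − 8.00000) = 1.66667.
After k=1: 1001.00.
k=2: B_{4}/(4)! × [f^{(3)}(14) − f^{(3)}(4)] = −1/720 × (0.00000 − 0.00000) = 0.00000.
After k=2: 1001.00.
k=3: B_{6}/(6)! × [f^{(5)}(14) − f^{(5)}(4)] = 1/30240 × (0.00000 − 0.00000) = 0.00000.

S_3 ≈ 1001.00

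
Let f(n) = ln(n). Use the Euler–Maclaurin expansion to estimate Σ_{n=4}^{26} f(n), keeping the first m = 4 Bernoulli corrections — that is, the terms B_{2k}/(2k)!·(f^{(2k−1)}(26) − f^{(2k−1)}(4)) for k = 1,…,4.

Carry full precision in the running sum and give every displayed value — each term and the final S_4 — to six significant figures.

S_4 ≈ 59.4699

Integral: ∫_4^26 ln(x) dx = 57.1653.
Boundary: ½(f(4) + f(26)) = ½(1.38629 + 3.25810) = 2.32220.
So far: 59.4875.
Correction k=1: B_{2}/2! · (f^{(1)}(26) − f^{(1)}(4)) = 1/12 · (0.0384615 − 0.250000) = -0.0176282.
Partial sum through k=1: 59.4699.
Correction k=2: B_{4}/4! · (f^{(3)}(26) − f^{(3)}(4)) = −1/720 · (0.000113792 − 0.0312500) = 4.32447e-05.
Partial sum through k=2: 59.4699.
Correction k=3: B_{6}/6! · (f^{(5)}(26) − f^{(5)}(4)) = 1/30240 · (2.01997e-06 − 0.0234375) = -7.74983e-07.
Partial sum through k=3: 59.4699.
Correction k=4: B_{8}/8! · (f^{(7)}(26) − f^{(7)}(4)) = −1/1209600 · (8.96436e-08 − 0.0439453) = 3.63304e-08.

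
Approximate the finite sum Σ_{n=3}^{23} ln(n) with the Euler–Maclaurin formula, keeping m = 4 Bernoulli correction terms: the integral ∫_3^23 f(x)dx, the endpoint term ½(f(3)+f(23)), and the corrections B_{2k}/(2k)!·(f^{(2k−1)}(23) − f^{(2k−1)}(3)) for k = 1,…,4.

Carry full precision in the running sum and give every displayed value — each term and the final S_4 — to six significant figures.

∫_3^23 ln(x) dx evaluates to 48.8205.
Boundary: ½(f(3) + f(23)) = ½(1.09861 + 3.13549) = 2.11705.
So far: 50.9376.
Order-1 term: 1/12 · (0.0434783 − 0.333333) = -0.0241546.
After k=1: 50.9134.
Order-2 term: −1/720 · (0.000164379 − 0.0740741) = 0.000102652.
After k=2: 50.9135.
Order-3 term: 1/30240 · (3.72883e-06 − 0.0987654) = -3.26593e-06.
After k=3: 50.9135.
Order-4 term: −1/1209600 · (2.11465e-07 − 0.329218) = 2.72171e-07.

S_4 ≈ 50.9135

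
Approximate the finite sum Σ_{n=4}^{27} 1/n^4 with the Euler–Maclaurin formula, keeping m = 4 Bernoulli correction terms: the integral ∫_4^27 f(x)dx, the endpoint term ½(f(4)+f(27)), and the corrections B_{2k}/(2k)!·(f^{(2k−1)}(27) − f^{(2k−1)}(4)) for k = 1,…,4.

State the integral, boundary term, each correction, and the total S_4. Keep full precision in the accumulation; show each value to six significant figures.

∫_4^27 1/x^4 dx evaluates to 0.00519140.
½[f(4) + f(27)] = ½[0.00390625 + 1.88168e-06] = 0.00195407.
So far: 0.00714546.
Correction k=1: B_{2}/2! · (f^{(1)}(27) − f^{(1)}(4)) = 1/12 · (-2.78767e-07 − (-0.00390625)) = 0.000325498.
Partial sum through k=1: 0.00747096.
Correction k=2: B_{4}/4! · (f^{(3)}(27) − f^{(3)}(4)) = −1/720 · (-1.14719e-08 − (-0.00732422)) = -1.01725e-05.
Partial sum through k=2: 0.00746079.
Correction k=3: B_{6}/6! · (f^{(5)}(27) − f^{(5)}(4)) = 1/30240 · (-8.81242e-10 − (-0.0256348)) = 8.47710e-07.
Partial sum through k=3: 0.00746164.
Correction k=4: B_{8}/8! · (f^{(7)}(27) − f^{(7)}(4)) = −1/1209600 · (-1.08795e-10 − (-0.144196)) = -1.19209e-07.

S_4 ≈ 0.00746152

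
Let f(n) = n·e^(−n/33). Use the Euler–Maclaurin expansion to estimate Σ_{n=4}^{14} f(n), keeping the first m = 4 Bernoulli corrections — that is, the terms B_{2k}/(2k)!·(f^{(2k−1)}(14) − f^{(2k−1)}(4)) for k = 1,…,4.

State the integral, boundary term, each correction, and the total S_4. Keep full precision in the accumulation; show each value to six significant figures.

S_4 ≈ 73.1707

∫_4^14 x·e^(−x/33) dx evaluates to 66.8526.
½[f(4) + f(14)] = ½[3.54338 + 9.15971] = 6.35155.
Running total after boundary: 73.2041.
Correction k=1: B_{2}/2! · (f^{(1)}(14) − f^{(1)}(4)) = 1/12 · (0.376698 − 0.778471) = -0.0334810.
After k=1: 73.1707.
Correction k=2: B_{4}/4! · (f^{(3)}(14) − f^{(3)}(4)) = −1/720 · (0.00154750 − 0.00234175) = 1.10312e-06.
After k=2: 73.1707.
Correction k=3: B_{6}/6! · (f^{(5)}(14) − f^{(5)}(4)) = 1/30240 · (2.52442e-06 − 3.64430e-06) = -3.70332e-11.
After k=3: 73.1707.
Correction k=4: B_{8}/8! · (f^{(7)}(14) − f^{(7)}(4)) = −1/1209600 · (3.33132e-09 − 4.71831e-09) = 1.14665e-15.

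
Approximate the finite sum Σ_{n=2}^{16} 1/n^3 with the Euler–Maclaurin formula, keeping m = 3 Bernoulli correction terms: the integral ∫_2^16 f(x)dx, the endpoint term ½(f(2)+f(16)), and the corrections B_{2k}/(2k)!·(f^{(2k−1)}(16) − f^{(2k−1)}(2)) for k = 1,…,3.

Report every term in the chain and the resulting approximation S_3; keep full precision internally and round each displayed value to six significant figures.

S_3 ≈ 0.200314

∫_2^16 1/x^3 dx evaluates to 0.123047.
Boundary: ½(f(2) + f(16)) = ½(0.125000 + 0.000244141) = 0.0626221.
Running total after boundary: 0.185669.
Correction k=1: B_{2}/2! · (f^{(1)}(16) − f^{(1)}(2)) = 1/12 · (-4.57764e-05 − (-0.187500)) = 0.0156212.
Partial sum through k=1: 0.201290.
Correction k=2: B_{4}/4! · (f^{(3)}(16) − f^{(3)}(2)) = −1/720 · (-3.57628e-06 − (-0.937500)) = -0.00130208.
Partial sum through k=2: 0.199988.
Correction k=3: B_{6}/6! · (f^{(5)}(16) − f^{(5)}(2)) = 1/30240 · (-5.86733e-07 − (-9.84375)) = 0.000325521.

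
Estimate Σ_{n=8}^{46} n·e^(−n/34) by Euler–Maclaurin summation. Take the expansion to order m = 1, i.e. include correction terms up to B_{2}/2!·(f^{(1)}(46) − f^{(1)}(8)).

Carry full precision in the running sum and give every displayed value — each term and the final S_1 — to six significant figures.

S_1 ≈ 434.589

∫_8^46 x·e^(−x/34) dx evaluates to 425.541.
Boundary: ½(f(8) + f(46)) = ½(6.32271 + 11.8900) = 9.10637.
Integral + boundary = 434.647.
k=1: B_{2}/(2)! × [f^{(1)}(46) − f^{(1)}(8)] = 1/12 × (-0.0912279 − 0.604376) = -0.0579670.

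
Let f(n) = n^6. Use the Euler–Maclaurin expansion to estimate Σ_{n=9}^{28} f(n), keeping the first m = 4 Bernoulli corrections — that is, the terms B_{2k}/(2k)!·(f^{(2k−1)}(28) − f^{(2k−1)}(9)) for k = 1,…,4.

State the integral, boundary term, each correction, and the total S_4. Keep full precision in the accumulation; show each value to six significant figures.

S_4 ≈ 2.17666e+09

∫_9^28 x^6 dx evaluates to 1.92688e+09.
Endpoint term: (f(9) + f(28))/2 = (531441 + 4.81890e+08)/2 = 2.41211e+08.
Running total after boundary: 2.16809e+09.
Correction k=1: B_{2}/2! · (f^{(1)}(28) − f^{(1)}(9)) = 1/12 · (1.03262e+08 − 354294) = 8.57566e+06.
After k=1: 2.17666e+09.
Correction k=2: B_{4}/4! · (f^{(3)}(28) − f^{(3)}(9)) = −1/720 · (2.63424e+06 − 87480.0) = -3537.17.
After k=2: 2.17666e+09.
Correction k=3: B_{6}/6! · (f^{(5)}(28) − f^{(5)}(9)) = 1/30240 · (20160.0 − 6480.00) = 0.452381.
After k=3: 2.17666e+09.
Correction k=4: B_{8}/8! · (f^{(7)}(28) − f^{(7)}(9)) = −1/1209600 · (0.00000 − 0.00000) = 0.00000.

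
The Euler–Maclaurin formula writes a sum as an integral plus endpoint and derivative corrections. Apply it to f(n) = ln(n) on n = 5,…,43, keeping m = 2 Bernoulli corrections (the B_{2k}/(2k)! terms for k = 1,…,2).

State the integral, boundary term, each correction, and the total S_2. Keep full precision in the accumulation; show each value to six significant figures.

∫_5^43 ln(x) dx evaluates to 115.684.
Boundary: ½(f(5) + f(43)) = ½(1.60944 + 3.76120) = 2.68532.
Running total after boundary: 118.370.
Correction k=1: B_{2}/2! · (f^{(1)}(43) − f^{(1)}(5)) = 1/12 · (0.0232558 − 0.200000) = -0.0147287.
After k=1: 118.355.
Correction k=2: B_{4}/4! · (f^{(3)}(43) − f^{(3)}(5)) = −1/720 · (2.51550e-05 − 0.0160000) = 2.21873e-05.

S_2 ≈ 118.355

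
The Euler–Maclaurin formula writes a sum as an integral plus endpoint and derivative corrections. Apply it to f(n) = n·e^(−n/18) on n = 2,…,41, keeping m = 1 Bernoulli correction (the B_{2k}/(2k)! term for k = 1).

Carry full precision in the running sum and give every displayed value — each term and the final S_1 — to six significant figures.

∫_2^41 x·e^(−x/18) dx evaluates to 213.275.
½[f(2) + f(41)] = ½[1.78968 + 4.20298] = 2.99633.
Running total after boundary: 216.271.
k=1: B_{2}/(2)! × [f^{(1)}(41) − f^{(1)}(2)] = 1/12 × (-0.130987 − 0.795413) = -0.0772000.

S_1 ≈ 216.194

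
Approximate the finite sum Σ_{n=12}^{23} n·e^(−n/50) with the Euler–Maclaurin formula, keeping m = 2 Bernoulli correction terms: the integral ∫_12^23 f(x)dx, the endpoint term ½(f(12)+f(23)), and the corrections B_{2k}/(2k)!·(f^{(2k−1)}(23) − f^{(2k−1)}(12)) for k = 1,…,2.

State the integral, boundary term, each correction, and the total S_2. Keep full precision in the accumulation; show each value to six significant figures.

S_2 ≈ 146.319

∫_12^23 x·e^(−x/50) dx evaluates to 134.361.
½[f(12) + f(23)] = ½[9.43953 + 14.5195] = 11.9795.
Integral + boundary = 146.341.
Order-1 term: 1/12 · (0.340893 − 0.597837) = -0.0214120.
Partial sum through k=1: 146.319.
Order-2 term: −1/720 · (0.000641384 − 0.000868437) = 3.15351e-07.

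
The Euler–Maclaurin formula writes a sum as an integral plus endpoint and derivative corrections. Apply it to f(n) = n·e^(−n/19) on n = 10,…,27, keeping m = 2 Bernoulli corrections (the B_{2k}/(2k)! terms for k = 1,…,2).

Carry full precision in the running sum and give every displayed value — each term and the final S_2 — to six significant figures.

S_2 ≈ 120.664

Integral: ∫_10^27 x·e^(−x/19) dx = 114.483.
Endpoint term: (f(10) + f(27))/2 = (5.90778 + 6.51941)/2 = 6.21359.
Integral + boundary = 120.696.
Correction k=1: B_{2}/2! · (f^{(1)}(27) − f^{(1)}(10)) = 1/12 · (-0.101667 − 0.279842) = -0.0317924.
After k=1: 120.664.
Correction k=2: B_{4}/4! · (f^{(3)}(27) − f^{(3)}(10)) = −1/720 · (0.00105610 − 0.00404819) = 4.15568e-06.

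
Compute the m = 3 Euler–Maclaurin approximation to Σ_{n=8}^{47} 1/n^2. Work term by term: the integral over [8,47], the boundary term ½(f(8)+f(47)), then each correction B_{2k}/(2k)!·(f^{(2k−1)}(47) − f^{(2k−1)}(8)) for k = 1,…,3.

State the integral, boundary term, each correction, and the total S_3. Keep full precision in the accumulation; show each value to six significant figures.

S_3 ≈ 0.112085

Integral: ∫_8^47 1/x^2 dx = 0.103723.
Boundary: ½(f(8) + f(47)) = ½(0.0156250 + 0.000452694) = 0.00803885.
So far: 0.111762.
Order-1 term: 1/12 · (-1.92636e-05 − (-0.00390625)) = 0.000323916.
After k=1: 0.112086.
Order-2 term: −1/720 · (-1.04646e-07 − (-0.000732422)) = -1.01711e-06.
After k=2: 0.112085.
Order-3 term: 1/30240 · (-1.42117e-09 − (-0.000343323)) = 1.13532e-08.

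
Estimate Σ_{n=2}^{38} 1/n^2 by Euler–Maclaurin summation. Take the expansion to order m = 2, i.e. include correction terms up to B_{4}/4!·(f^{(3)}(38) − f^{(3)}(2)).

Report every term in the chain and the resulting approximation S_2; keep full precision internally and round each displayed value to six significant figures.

∫_2^38 1/x^2 dx evaluates to 0.473684.
½[f(2) + f(38)] = ½[0.250000 + 0.000692521] = 0.125346.
So far: 0.599030.
k=1: B_{2}/(2)! × [f^{(1)}(38) − f^{(1)}(2)] = 1/12 × (-3.64485e-05 − (-0.250000)) = 0.0208303.
Running total after k=1: 0.619861.
k=2: B_{4}/(4)! × [f^{(3)}(38) − f^{(3)}(2)] = −1/720 × (-3.02896e-07 − (-0.750000)) = -0.00104167.

S_2 ≈ 0.618819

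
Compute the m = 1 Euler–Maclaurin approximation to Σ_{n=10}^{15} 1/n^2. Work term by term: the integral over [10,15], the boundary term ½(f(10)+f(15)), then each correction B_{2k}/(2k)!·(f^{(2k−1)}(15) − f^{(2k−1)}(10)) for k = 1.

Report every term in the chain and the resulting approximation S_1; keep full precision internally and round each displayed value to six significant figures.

S_1 ≈ 0.0406728

∫_10^15 1/x^2 dx evaluates to 0.0333333.
½[f(10) + f(15)] = ½[0.0100000 + 0.00444444] = 0.00722222.
Integral + boundary = 0.0405556.
Order-1 term: 1/12 · (-0.000592593 − (-0.00200000)) = 0.000117284.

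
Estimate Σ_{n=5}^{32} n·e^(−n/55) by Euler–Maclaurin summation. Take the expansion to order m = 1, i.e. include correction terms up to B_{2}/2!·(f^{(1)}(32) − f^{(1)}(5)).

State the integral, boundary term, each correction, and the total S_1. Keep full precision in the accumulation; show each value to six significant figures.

The integral term ∫_5^32 x·e^(−x/55) dx = 338.985.
Boundary: ½(f(5) + f(32)) = ½(4.56550 + 17.8842) = 11.2249.
So far: 350.210.
Correction k=1: B_{2}/2! · (f^{(1)}(32) − f^{(1)}(5)) = 1/12 · (0.233714 − 0.830092) = -0.0496981.

S_1 ≈ 350.161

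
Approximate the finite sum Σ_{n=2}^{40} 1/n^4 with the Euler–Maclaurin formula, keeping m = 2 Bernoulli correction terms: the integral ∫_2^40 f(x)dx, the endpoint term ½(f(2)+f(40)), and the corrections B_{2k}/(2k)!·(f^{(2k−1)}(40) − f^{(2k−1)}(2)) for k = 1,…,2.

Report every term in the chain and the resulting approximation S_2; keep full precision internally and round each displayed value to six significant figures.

∫_2^40 1/x^4 dx evaluates to 0.0416615.
Endpoint term: (f(2) + f(40))/2 = (0.0625000 + 3.90625e-07)/2 = 0.0312502.
So far: 0.0729117.
Order-1 term: 1/12 · (-3.90625e-08 − (-0.125000)) = 0.0104167.
After k=1: 0.0833283.
Order-2 term: −1/720 · (-7.32422e-10 − (-0.937500)) = -0.00130208.

S_2 ≈ 0.0820262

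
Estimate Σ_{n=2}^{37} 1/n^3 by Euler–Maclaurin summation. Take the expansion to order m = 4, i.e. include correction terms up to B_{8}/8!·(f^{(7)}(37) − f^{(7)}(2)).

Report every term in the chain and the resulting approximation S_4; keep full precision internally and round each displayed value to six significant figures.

∫_2^37 1/x^3 dx evaluates to 0.124635.
½[f(2) + f(37)] = ½[0.125000 + 1.97422e-05] = 0.0625099.
Running total after boundary: 0.187145.
k=1: B_{2}/(2)! × [f^{(1)}(37) − f^{(1)}(2)] = 1/12 × (-1.60072e-06 − (-0.187500)) = 0.0156249.
Running total after k=1: 0.202770.
k=2: B_{4}/(4)! × [f^{(3)}(37) − f^{(3)}(2)] = −1/720 × (-2.33852e-08 − (-0.937500)) = -0.00130208.
Running total after k=2: 0.201467.
k=3: B_{6}/(6)! × [f^{(5)}(37) − f^{(5)}(2)] = 1/30240 × (-7.17442e-10 − (-9.84375)) = 0.000325521.
Running total after k=3: 0.201793.
k=4: B_{8}/(8)! × [f^{(7)}(37) − f^{(7)}(2)] = −1/1209600 × (-3.77325e-11 − (-177.188)) = -0.000146484.

S_4 ≈ 0.201646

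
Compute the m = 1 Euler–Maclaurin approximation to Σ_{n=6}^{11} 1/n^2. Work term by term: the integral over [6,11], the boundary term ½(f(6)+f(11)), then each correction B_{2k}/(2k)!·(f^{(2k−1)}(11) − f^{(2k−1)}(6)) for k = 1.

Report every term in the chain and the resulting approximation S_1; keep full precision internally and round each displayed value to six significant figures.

S_1 ≈ 0.0944251

∫_6^11 1/x^2 dx evaluates to 0.0757576.
Endpoint term: (f(6) + f(11))/2 = (0.0277778 + 0.00826446)/2 = 0.0180211.
So far: 0.0937787.
Correction k=1: B_{2}/2! · (f^{(1)}(11) − f^{(1)}(6)) = 1/12 · (-0.00150263 − (-0.00925926)) = 0.000646386.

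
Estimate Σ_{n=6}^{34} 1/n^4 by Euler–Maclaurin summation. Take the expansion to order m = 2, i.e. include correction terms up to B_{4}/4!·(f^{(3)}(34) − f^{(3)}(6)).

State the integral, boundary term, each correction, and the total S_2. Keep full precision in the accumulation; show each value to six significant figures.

S_2 ≈ 0.00196317

The integral term ∫_6^34 1/x^4 dx = 0.00153473.
Endpoint term: (f(6) + f(34))/2 = (0.000771605 + 7.48315e-07)/2 = 0.000386177.
Running total after boundary: 0.00192091.
Order-1 term: 1/12 · (-8.80370e-08 − (-0.000514403)) = 4.28596e-05.
After k=1: 0.00196377.
Order-2 term: −1/720 · (-2.28470e-09 − (-0.000428669)) = -5.95371e-07.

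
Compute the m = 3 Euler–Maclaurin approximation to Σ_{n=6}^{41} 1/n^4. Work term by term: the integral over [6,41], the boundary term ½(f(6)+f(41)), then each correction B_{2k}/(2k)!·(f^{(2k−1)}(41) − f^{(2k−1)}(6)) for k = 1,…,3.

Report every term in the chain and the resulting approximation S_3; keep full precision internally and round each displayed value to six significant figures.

S_3 ≈ 0.00196664

Integral: ∫_6^41 1/x^4 dx = 0.00153837.
½[f(6) + f(41)] = ½[0.000771605 + 3.53887e-07] = 0.000385979.
Running total after boundary: 0.00192435.
k=1: B_{2}/(2)! × [f^{(1)}(41) − f^{(1)}(6)] = 1/12 × (-3.45256e-08 − (-0.000514403)) = 4.28641e-05.
Running total after k=1: 0.00196722.
k=2: B_{4}/(4)! × [f^{(3)}(41) − f^{(3)}(6)] = −1/720 × (-6.16161e-10 − (-0.000428669)) = -5.95373e-07.
Running total after k=2: 0.00196662.
k=3: B_{6}/(6)! × [f^{(5)}(41) − f^{(5)}(6)] = 1/30240 × (-2.05265e-11 − (-0.000666819)) = 2.20509e-08.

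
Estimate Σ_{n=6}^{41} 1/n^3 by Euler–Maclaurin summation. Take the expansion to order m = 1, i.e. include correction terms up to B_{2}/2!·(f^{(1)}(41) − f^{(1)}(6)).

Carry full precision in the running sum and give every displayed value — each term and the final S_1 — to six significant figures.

S_1 ≈ 0.0161063

The integral term ∫_6^41 1/x^3 dx = 0.0135914.
Endpoint term: (f(6) + f(41))/2 = (0.00462963 + 1.45094e-05)/2 = 0.00232207.
Integral + boundary = 0.0159135.
k=1: B_{2}/(2)! × [f^{(1)}(41) − f^{(1)}(6)] = 1/12 × (-1.06166e-06 − (-0.00231481)) = 0.000192813.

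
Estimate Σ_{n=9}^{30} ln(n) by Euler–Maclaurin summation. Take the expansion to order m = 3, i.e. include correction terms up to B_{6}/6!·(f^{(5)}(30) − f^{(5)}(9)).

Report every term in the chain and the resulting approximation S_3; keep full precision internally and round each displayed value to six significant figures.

∫_9^30 ln(x) dx evaluates to 61.2609.
Boundary: ½(f(9) + f(30)) = ½(2.19722 + 3.40120) = 2.79921.
So far: 64.0601.
k=1: B_{2}/(2)! × [f^{(1)}(30) − f^{(1)}(9)] = 1/12 × (0.0333333 − 0.111111) = -0.00648148.
After k=1: 64.0536.
k=2: B_{4}/(4)! × [f^{(3)}(30) − f^{(3)}(9)] = −1/720 × (7.40741e-05 − 0.00274348) = 3.70751e-06.
After k=2: 64.0536.
k=3: B_{6}/(6)! × [f^{(5)}(30) − f^{(5)}(9)] = 1/30240 × (9.87654e-07 − 0.000406442) = -1.34079e-08.

S_3 ≈ 64.0536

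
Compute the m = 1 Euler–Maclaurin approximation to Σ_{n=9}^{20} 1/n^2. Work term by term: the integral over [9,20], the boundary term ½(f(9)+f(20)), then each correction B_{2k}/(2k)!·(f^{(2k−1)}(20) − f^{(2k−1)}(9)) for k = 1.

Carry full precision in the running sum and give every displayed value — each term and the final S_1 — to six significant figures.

∫_9^20 1/x^2 dx evaluates to 0.0611111.
½[f(9) + f(20)] = ½[0.0123457 + 0.00250000] = 0.00742284.
Integral + boundary = 0.0685340.
Correction k=1: B_{2}/2! · (f^{(1)}(20) − f^{(1)}(9)) = 1/12 · (-0.000250000 − (-0.00274348)) = 0.000207790.

S_1 ≈ 0.0687417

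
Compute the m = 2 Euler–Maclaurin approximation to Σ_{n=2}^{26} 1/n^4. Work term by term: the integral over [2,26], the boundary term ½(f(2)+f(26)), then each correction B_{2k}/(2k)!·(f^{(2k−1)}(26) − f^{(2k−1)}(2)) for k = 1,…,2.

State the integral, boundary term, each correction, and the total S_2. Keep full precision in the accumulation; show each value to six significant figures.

Integral: ∫_2^26 1/x^4 dx = 0.0416477.
Boundary: ½(f(2) + f(26)) = ½(0.0625000 + 2.18830e-06) = 0.0312511.
Integral + boundary = 0.0728988.
Order-1 term: 1/12 · (-3.36661e-07 − (-0.125000)) = 0.0104166.
Partial sum through k=1: 0.0833154.
Order-2 term: −1/720 · (-1.49406e-08 − (-0.937500)) = -0.00130208.

S_2 ≈ 0.0820134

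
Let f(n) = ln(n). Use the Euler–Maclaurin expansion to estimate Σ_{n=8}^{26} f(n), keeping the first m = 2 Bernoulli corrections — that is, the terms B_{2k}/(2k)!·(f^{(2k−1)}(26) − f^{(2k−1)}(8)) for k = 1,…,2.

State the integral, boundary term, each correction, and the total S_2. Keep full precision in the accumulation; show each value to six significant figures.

The integral term ∫_8^26 ln(x) dx = 50.0750.
Endpoint term: (f(8) + f(26))/2 = (2.07944 + 3.25810)/2 = 2.66877.
Integral + boundary = 52.7437.
Order-1 term: 1/12 · (0.0384615 − 0.125000) = -0.00721154.
Partial sum through k=1: 52.7365.
Order-2 term: −1/720 · (0.000113792 − 0.00390625) = 5.26730e-06.

S_2 ≈ 52.7365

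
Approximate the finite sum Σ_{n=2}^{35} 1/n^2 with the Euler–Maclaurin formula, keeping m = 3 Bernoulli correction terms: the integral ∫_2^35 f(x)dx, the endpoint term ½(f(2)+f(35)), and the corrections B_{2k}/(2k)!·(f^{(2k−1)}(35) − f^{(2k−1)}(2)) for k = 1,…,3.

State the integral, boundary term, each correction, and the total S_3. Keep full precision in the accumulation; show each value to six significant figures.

Integral: ∫_2^35 1/x^2 dx = 0.471429.
Endpoint term: (f(2) + f(35))/2 = (0.250000 + 0.000816327)/2 = 0.125408.
Integral + boundary = 0.596837.
Correction k=1: B_{2}/2! · (f^{(1)}(35) − f^{(1)}(2)) = 1/12 · (-4.66472e-05 − (-0.250000)) = 0.0208294.
After k=1: 0.617666.
Correction k=2: B_{4}/4! · (f^{(3)}(35) − f^{(3)}(2)) = −1/720 · (-4.56952e-07 − (-0.750000)) = -0.00104167.
After k=2: 0.616625.
Correction k=3: B_{6}/6! · (f^{(5)}(35) − f^{(5)}(2)) = 1/30240 · (-1.11907e-08 − (-5.62500)) = 0.000186012.

S_3 ≈ 0.616811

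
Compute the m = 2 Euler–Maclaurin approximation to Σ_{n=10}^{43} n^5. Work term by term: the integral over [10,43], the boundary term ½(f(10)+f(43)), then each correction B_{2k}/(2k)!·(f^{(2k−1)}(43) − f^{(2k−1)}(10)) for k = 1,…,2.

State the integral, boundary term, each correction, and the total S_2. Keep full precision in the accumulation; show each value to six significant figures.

S_2 ≈ 1.12837e+09

The integral term ∫_10^43 x^5 dx = 1.05339e+09.
Boundary: ½(f(10) + f(43)) = ½(100000 + 1.47008e+08) = 7.35542e+07.
Running total after boundary: 1.12695e+09.
k=1: B_{2}/(2)! × [f^{(1)}(43) − f^{(1)}(10)] = 1/12 × (1.70940e+07 − 50000.0) = 1.42033e+06.
Running total after k=1: 1.12837e+09.
k=2: B_{4}/(4)! × [f^{(3)}(43) − f^{(3)}(10)] = −1/720 × (110940 − 6000.00) = -145.750.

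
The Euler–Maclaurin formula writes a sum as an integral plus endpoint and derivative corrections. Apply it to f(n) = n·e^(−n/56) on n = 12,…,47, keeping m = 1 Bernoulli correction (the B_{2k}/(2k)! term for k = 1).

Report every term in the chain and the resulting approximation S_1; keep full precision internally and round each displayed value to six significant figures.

S_1 ≈ 596.567

∫_12^47 x·e^(−x/56) dx evaluates to 581.619.
½[f(12) + f(47)] = ½[9.68541 + 20.3049] = 14.9952.
So far: 596.614.
Order-1 term: 1/12 · (0.0694316 − 0.634164) = -0.0470610.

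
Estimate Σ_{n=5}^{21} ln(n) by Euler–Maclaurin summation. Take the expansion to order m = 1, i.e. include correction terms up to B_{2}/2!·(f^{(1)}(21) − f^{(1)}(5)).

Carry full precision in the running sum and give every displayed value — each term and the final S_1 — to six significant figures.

The integral term ∫_5^21 ln(x) dx = 39.8878.
Boundary: ½(f(5) + f(21)) = ½(1.60944 + 3.04452) = 2.32698.
Integral + boundary = 42.2148.
Order-1 term: 1/12 · (0.0476190 − 0.200000) = -0.0126984.

S_1 ≈ 42.2021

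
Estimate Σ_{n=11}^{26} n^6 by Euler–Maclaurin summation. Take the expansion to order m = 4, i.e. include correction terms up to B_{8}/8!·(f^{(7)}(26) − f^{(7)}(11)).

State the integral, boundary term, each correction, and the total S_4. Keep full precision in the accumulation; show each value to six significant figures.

The integral term ∫_11^26 x^6 dx = 1.14462e+09.
Boundary: ½(f(11) + f(26)) = ½(1.77156e+06 + 3.08916e+08) = 1.55344e+08.
Running total after boundary: 1.29996e+09.
Correction k=1: B_{2}/2! · (f^{(1)}(26) − f^{(1)}(11)) = 1/12 · (7.12883e+07 − 966306) = 5.86016e+06.
Partial sum through k=1: 1.30582e+09.
Correction k=2: B_{4}/4! · (f^{(3)}(26) − f^{(3)}(11)) = −1/720 · (2.10912e+06 − 159720) = -2707.50.
Partial sum through k=2: 1.30582e+09.
Correction k=3: B_{6}/6! · (f^{(5)}(26) − f^{(5)}(11)) = 1/30240 · (18720.0 − 7920.00) = 0.357143.
Partial sum through k=3: 1.30582e+09.
Correction k=4: B_{8}/8! · (f^{(7)}(26) − f^{(7)}(11)) = −1/1209600 · (0.00000 − 0.00000) = 0.00000.

S_4 ≈ 1.30582e+09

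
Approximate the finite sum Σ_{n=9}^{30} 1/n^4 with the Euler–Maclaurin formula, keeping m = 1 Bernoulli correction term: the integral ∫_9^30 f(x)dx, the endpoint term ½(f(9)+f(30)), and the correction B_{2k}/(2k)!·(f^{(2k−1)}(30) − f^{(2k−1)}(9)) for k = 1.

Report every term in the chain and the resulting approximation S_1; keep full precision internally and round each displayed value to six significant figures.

S_1 ≈ 0.000527358

Integral: ∫_9^30 1/x^4 dx = 0.000444902.
½[f(9) + f(30)] = ½[0.000152416 + 1.23457e-06] = 7.68252e-05.
So far: 0.000521727.
Order-1 term: 1/12 · (-1.64609e-07 − (-6.77404e-05)) = 5.63131e-06.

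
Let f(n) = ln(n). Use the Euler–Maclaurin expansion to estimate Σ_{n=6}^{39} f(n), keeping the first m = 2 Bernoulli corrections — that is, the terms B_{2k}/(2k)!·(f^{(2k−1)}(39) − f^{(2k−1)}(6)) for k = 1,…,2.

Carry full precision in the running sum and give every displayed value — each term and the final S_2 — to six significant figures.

S_2 ≈ 101.844

Integral: ∫_6^39 ln(x) dx = 99.1283.
½[f(6) + f(39)] = ½[1.79176 + 3.66356] = 2.72766.
So far: 101.856.
Correction k=1: B_{2}/2! · (f^{(1)}(39) − f^{(1)}(6)) = 1/12 · (0.0256410 − 0.166667) = -0.0117521.
Partial sum through k=1: 101.844.
Correction k=2: B_{4}/4! · (f^{(3)}(39) − f^{(3)}(6)) = −1/720 · (3.37160e-05 − 0.00925926) = 1.28133e-05.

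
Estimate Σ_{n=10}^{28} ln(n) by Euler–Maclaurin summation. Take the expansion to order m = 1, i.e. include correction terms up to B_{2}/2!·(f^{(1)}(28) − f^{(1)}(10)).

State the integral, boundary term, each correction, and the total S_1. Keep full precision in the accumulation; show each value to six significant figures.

S_1 ≈ 55.0879

The integral term ∫_10^28 ln(x) dx = 52.2759.
Endpoint term: (f(10) + f(28))/2 = (2.30259 + 3.33220)/2 = 2.81739.
Integral + boundary = 55.0933.
Order-1 term: 1/12 · (0.0357143 − 0.100000) = -0.00535714.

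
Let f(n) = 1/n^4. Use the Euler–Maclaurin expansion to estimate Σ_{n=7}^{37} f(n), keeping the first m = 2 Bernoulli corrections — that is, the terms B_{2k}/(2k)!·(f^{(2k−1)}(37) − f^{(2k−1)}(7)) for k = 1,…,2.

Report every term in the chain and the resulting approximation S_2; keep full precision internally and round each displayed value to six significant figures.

S_2 ≈ 0.00119338

∫_7^37 1/x^4 dx evaluates to 0.000965237.
Boundary: ½(f(7) + f(37)) = ½(0.000416493 + 5.33572e-07) = 0.000208513.
So far: 0.00117375.
Correction k=1: B_{2}/2! · (f^{(1)}(37) − f^{(1)}(7)) = 1/12 · (-5.76835e-08 − (-0.000237996)) = 1.98282e-05.
After k=1: 0.00119358.
Correction k=2: B_{4}/4! · (f^{(3)}(37) − f^{(3)}(7)) = −1/720 · (-1.26406e-09 − (-0.000145712)) = -2.02376e-07.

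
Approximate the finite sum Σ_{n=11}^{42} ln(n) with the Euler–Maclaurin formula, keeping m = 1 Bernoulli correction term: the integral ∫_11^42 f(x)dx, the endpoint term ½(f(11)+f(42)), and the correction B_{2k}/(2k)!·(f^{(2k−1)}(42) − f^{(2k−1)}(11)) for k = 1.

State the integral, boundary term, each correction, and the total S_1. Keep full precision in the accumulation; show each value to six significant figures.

S_1 ≈ 102.667

∫_11^42 ln(x) dx evaluates to 99.6053.
Endpoint term: (f(11) + f(42))/2 = (2.39790 + 3.73767)/2 = 3.06778.
Integral + boundary = 102.673.
Order-1 term: 1/12 · (0.0238095 − 0.0909091) = -0.00559163.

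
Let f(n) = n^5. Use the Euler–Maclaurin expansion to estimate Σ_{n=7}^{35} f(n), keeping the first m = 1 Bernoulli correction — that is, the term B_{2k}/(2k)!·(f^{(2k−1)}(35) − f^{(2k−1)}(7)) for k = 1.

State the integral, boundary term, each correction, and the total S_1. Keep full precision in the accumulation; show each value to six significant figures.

S_1 ≈ 3.33252e+08

∫_7^35 x^5 dx evaluates to 3.06358e+08.
Endpoint term: (f(7) + f(35))/2 = (16807.0 + 5.25219e+07)/2 = 2.62693e+07.
Running total after boundary: 3.32627e+08.
k=1: B_{2}/(2)! × [f^{(1)}(35) − f^{(1)}(7)] = 1/12 × (7.50312e+06 − 12005.0) = 624260.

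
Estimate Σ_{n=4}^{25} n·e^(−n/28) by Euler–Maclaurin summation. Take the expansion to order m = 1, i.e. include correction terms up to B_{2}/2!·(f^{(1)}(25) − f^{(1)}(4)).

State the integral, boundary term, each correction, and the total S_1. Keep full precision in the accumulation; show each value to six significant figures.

S_1 ≈ 175.842

Integral: ∫_4^25 x·e^(−x/28) dx = 169.048.
Endpoint term: (f(4) + f(25))/2 = (3.46751 + 10.2371)/2 = 6.85231.
Running total after boundary: 175.900.
Order-1 term: 1/12 · (0.0438733 − 0.743038) = -0.0582637.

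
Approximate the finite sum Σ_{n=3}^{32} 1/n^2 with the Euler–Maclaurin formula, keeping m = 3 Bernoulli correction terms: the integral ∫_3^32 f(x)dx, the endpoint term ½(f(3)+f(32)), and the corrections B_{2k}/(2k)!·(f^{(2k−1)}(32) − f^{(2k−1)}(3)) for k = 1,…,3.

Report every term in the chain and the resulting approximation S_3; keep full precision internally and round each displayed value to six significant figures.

S_3 ≈ 0.364169

∫_3^32 1/x^2 dx evaluates to 0.302083.
Boundary: ½(f(3) + f(32)) = ½(0.111111 + 0.000976562) = 0.0560438.
Integral + boundary = 0.358127.
k=1: B_{2}/(2)! × [f^{(1)}(32) − f^{(1)}(3)] = 1/12 × (-6.10352e-05 − (-0.0740741)) = 0.00616775.
Partial sum through k=1: 0.364295.
k=2: B_{4}/(4)! × [f^{(3)}(32) − f^{(3)}(3)] = −1/720 × (-7.15256e-07 − (-0.0987654)) = -0.000137173.
Partial sum through k=2: 0.364158.
k=3: B_{6}/(6)! × [f^{(5)}(32) − f^{(5)}(3)] = 1/30240 × (-2.09548e-08 − (-0.329218)) = 1.08868e-05.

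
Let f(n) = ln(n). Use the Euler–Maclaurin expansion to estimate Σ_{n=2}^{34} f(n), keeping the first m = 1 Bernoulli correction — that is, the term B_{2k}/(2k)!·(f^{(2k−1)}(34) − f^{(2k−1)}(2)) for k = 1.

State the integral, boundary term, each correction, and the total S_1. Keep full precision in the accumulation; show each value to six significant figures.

The integral term ∫_2^34 ln(x) dx = 86.5100.
Boundary: ½(f(2) + f(34)) = ½(0.693147 + 3.52636) = 2.10975.
Running total after boundary: 88.6197.
k=1: B_{2}/(2)! × [f^{(1)}(34) − f^{(1)}(2)] = 1/12 × (0.0294118 − 0.500000) = -0.0392157.

S_1 ≈ 88.5805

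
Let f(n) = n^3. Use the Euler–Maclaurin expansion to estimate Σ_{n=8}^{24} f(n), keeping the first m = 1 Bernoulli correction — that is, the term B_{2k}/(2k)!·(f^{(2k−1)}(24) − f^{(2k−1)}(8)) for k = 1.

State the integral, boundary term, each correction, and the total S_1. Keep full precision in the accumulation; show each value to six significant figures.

Integral: ∫_8^24 x^3 dx = 81920.0.
Endpoint term: (f(8) + f(24))/2 = (512.000 + 13824.0)/2 = 7168.00.
So far: 89088.0.
k=1: B_{2}/(2)! × [f^{(1)}(24) − f^{(1)}(8)] = 1/12 × (1728.00 − 192.000) = 128.000.

S_1 ≈ 89216.0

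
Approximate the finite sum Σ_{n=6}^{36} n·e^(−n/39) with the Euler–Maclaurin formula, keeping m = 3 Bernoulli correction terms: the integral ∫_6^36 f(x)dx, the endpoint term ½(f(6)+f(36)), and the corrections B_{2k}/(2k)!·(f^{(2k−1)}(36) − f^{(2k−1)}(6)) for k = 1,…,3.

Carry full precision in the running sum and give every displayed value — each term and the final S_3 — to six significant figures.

S_3 ≈ 352.322

Integral: ∫_6^36 x·e^(−x/39) dx = 342.657.
Endpoint term: (f(6) + f(36))/2 = (5.14442 + 14.3026)/2 = 9.72352.
Integral + boundary = 352.380.
k=1: B_{2}/(2)! × [f^{(1)}(36) − f^{(1)}(6)] = 1/12 × (0.0305611 − 0.725496) = -0.0579112.
Running total after k=1: 352.322.
k=2: B_{4}/(4)! × [f^{(3)}(36) − f^{(3)}(6)] = −1/720 × (0.000542505 − 0.00160441) = 1.47486e-06.
Running total after k=2: 352.322.
k=3: B_{6}/(6)! × [f^{(5)}(36) − f^{(5)}(6)] = 1/30240 × (7.00143e-07 − 1.79607e-06) = -3.62411e-11.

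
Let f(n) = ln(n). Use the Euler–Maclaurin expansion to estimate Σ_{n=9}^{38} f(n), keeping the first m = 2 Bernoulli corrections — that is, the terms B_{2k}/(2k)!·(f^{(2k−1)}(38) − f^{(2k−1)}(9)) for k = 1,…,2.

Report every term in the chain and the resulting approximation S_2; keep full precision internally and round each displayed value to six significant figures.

The integral term ∫_9^38 ln(x) dx = 89.4533.
Boundary: ½(f(9) + f(38)) = ½(2.19722 + 3.63759) = 2.91741.
So far: 92.3707.
k=1: B_{2}/(2)! × [f^{(1)}(38) − f^{(1)}(9)] = 1/12 × (0.0263158 − 0.111111) = -0.00706628.
Partial sum through k=1: 92.3636.
k=2: B_{4}/(4)! × [f^{(3)}(38) − f^{(3)}(9)] = −1/720 × (3.64485e-05 − 0.00274348) = 3.75977e-06.

S_2 ≈ 92.3636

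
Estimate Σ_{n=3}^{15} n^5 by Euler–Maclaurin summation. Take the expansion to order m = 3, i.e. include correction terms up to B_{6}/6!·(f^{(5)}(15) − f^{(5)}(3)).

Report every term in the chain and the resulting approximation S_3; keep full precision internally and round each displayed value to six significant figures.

∫_3^15 x^5 dx evaluates to 1.89832e+06.
Boundary: ½(f(3) + f(15)) = ½(243.000 + 759375) = 379809.
Integral + boundary = 2.27812e+06.
Correction k=1: B_{2}/2! · (f^{(1)}(15) − f^{(1)}(3)) = 1/12 · (253125 − 405.000) = 21060.0.
After k=1: 2.29918e+06.
Correction k=2: B_{4}/4! · (f^{(3)}(15) − f^{(3)}(3)) = −1/720 · (13500.0 − 540.000) = -18.0000.
After k=2: 2.29917e+06.
Correction k=3: B_{6}/6! · (f^{(5)}(15) − f^{(5)}(3)) = 1/30240 · (120.000 − 120.000) = 0.00000.

S_3 ≈ 2.29917e+06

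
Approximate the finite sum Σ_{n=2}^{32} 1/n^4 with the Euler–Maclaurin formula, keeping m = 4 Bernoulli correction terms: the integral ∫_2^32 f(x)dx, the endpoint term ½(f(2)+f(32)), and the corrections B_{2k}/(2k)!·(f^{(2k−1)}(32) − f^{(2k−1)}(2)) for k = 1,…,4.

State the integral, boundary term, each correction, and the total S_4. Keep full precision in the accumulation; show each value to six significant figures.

S_4 ≈ 0.0822114

∫_2^32 1/x^4 dx evaluates to 0.0416565.
Endpoint term: (f(2) + f(32))/2 = (0.0625000 + 9.53674e-07)/2 = 0.0312505.
Running total after boundary: 0.0729070.
Order-1 term: 1/12 · (-1.19209e-07 − (-0.125000)) = 0.0104167.
After k=1: 0.0833236.
Order-2 term: −1/720 · (-3.49246e-09 − (-0.937500)) = -0.00130208.
After k=2: 0.0820215.
Order-3 term: 1/30240 · (-1.90994e-10 − (-13.1250)) = 0.000434028.
After k=3: 0.0824556.
Order-4 term: −1/1209600 · (-1.67866e-11 − (-295.312)) = -0.000244141.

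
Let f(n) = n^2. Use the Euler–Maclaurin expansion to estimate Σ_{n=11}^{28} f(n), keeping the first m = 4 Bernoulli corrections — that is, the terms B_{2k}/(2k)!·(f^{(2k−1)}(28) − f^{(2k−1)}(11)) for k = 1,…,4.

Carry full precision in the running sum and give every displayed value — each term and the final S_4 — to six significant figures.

Integral: ∫_11^28 x^2 dx = 6873.67.
½[f(11) + f(28)] = ½[121.000 + 784.000] = 452.500.
So far: 7326.17.
Correction k=1: B_{2}/2! · (f^{(1)}(28) − f^{(1)}(11)) = 1/12 · (56.0000 − 22.0000) = 2.83333.
After k=1: 7329.00.
Correction k=2: B_{4}/4! · (f^{(3)}(28) − f^{(3)}(11)) = −1/720 · (0.00000 − 0.00000) = 0.00000.
After k=2: 7329.00.
Correction k=3: B_{6}/6! · (f^{(5)}(28) − f^{(5)}(11)) = 1/30240 · (0.00000 − 0.00000) = 0.00000.
After k=3: 7329.00.
Correction k=4: B_{8}/8! · (f^{(7)}(28) − f^{(7)}(11)) = −1/1209600 · (0.00000 − 0.00000) = 0.00000.

S_4 ≈ 7329.00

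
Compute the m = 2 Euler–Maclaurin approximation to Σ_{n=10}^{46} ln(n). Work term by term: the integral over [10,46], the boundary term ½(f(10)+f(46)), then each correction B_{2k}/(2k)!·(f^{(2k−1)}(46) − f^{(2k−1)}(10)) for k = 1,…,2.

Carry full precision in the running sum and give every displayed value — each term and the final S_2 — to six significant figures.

∫_10^46 ln(x) dx evaluates to 117.092.
½[f(10) + f(46)] = ½[2.30259 + 3.82864] = 3.06561.
Running total after boundary: 120.157.
Order-1 term: 1/12 · (0.0217391 − 0.100000) = -0.00652174.
Running total after k=1: 120.151.
Order-2 term: −1/720 · (2.05474e-05 − 0.00200000) = 2.74924e-06.

S_2 ≈ 120.151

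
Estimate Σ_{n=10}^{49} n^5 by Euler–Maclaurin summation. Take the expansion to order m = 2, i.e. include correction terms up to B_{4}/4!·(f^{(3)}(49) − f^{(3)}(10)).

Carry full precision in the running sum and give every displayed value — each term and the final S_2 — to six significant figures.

S_2 ≈ 2.45040e+09

∫_10^49 x^5 dx evaluates to 2.30671e+09.
Boundary: ½(f(10) + f(49)) = ½(100000 + 2.82475e+08) = 1.41288e+08.
Integral + boundary = 2.44800e+09.
k=1: B_{2}/(2)! × [f^{(1)}(49) − f^{(1)}(10)] = 1/12 × (2.88240e+07 − 50000.0) = 2.39783e+06.
Running total after k=1: 2.45040e+09.
k=2: B_{4}/(4)! × [f^{(3)}(49) − f^{(3)}(10)] = −1/720 × (144060 − 6000.00) = -191.750.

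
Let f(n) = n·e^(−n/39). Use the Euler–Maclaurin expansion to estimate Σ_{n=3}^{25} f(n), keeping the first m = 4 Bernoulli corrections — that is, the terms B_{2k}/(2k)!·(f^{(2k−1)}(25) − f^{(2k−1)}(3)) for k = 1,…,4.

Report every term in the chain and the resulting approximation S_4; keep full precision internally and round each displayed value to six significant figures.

S_4 ≈ 209.869

The integral term ∫_3^25 x·e^(−x/39) dx = 201.952.
½[f(3) + f(25)] = ½[2.77788 + 13.1688] = 7.97334.
Integral + boundary = 209.925.
Order-1 term: 1/12 · (0.189090 − 0.854733) = -0.0554702.
Partial sum through k=1: 209.869.
Order-2 term: −1/720 · (0.000816959 − 0.00177952) = 1.33690e-06.
Partial sum through k=2: 209.869.
Order-3 term: 1/30240 · (9.92503e-07 − 1.97047e-06) = -3.23403e-11.
Partial sum through k=3: 209.869.
Order-4 term: −1/1209600 · (9.51931e-10 − 1.82181e-09) = 7.19150e-16.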